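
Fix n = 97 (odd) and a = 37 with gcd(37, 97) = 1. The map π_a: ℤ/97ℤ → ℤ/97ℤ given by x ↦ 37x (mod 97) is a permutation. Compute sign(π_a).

Orbit of 34 under x↦37x: [34, 94, 83, 64, 40, 25, 52]… (length divides ord_97(37)).
Cycle lengths of π_37 on ℤ/97ℤ: [96, 1]; 2 cycles in total.
97 − 2 = 95 transpositions; sign(π) = (−1)^95 = -1.
(37|97)_J = -1 (Zolotarev's lemma cross-check).

-1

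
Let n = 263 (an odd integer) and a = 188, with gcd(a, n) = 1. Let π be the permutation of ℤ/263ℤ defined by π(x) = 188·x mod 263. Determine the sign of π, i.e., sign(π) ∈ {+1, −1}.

-1

Trace 97: π^k(97) = [97, 89, 163, 136, 57, 196, 28] for k=0..6.
2 cycles of lengths [262, 1].
n − c = 263 − 2 = 261; sign = (−1)^261 = -1.
The Jacobi symbol (188|263) = -1 (Zolotarev) agrees.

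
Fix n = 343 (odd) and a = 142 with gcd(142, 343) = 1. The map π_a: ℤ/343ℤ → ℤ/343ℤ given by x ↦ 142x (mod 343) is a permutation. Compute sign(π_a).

+1

Start at x=43: 43 → 275 → 291 → 162 → 23 → 179 → 36 → … (one orbit).
Decompose π into cycles: lengths [147, 147, 21, 21, 3, 3, 1] (7 cycles, including the fixed point 0).
Σ(ℓ_i−1) = 343−7 = 336; sign = (−1)^336 = +1.
The Jacobi symbol (142|343) = +1 (Zolotarev) agrees.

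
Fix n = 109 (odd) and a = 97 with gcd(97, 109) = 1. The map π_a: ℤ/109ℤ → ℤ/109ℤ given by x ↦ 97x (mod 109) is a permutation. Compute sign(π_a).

+1

Orbit of 1 under x↦97x: [1, 97, 35, 16, 26, 15, 38]… (length divides ord_109(97)).
The orbit structure of x ↦ 97x mod 109: 5 orbits of sizes [27, 27, 27, 27, 1].
With 5 cycles on 109 points, sign = (−1)^{109−5} = +1.
Zolotarev: (97|109) = +1, matching the cycle-count sign.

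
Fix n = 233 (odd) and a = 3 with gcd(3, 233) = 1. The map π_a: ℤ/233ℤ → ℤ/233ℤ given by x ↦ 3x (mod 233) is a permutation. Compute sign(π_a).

Start at x=126: 126 → 145 → 202 → 140 → 187 → 95 → 52 → … (one orbit).
Decompose π into cycles: lengths [232, 1] (2 cycles, including the fixed point 0).
sign(π) = (−1)^{n − #cycles} = (−1)^{233−2} = (−1)^231 = -1.

-1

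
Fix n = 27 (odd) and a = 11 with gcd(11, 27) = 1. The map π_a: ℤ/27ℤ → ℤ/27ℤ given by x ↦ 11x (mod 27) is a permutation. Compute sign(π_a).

Trace 23: π^k(23) = [23, 10, 2, 22, 26, 16, 14] for k=0..6.
π_11 has 4 disjoint cycles with lengths [18, 6, 2, 1] on {0,…,26}.
Σ(ℓ_i−1) = 27−4 = 23; sign = (−1)^23 = -1.
Check: (11/27) = -1 by Zolotarev.

-1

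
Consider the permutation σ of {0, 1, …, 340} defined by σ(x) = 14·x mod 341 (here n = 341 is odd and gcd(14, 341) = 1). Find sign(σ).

Trace 196: π^k(196) = [196, 16, 224, 67, 256, 174, 49] for k=0..6.
π_14 has 25 disjoint cycles with lengths [15, 15, 15, 15, 15, 15, 15, 15, 15, 15, 15, 15, 15, 15, 15, 15, 15, 15, 15, 15, 15, 15, 5, 5, 1] on {0,…,340}.
n − c = 341 − 25 = 316; sign = (−1)^316 = +1.
Check: (14/341) = +1 by Zolotarev.

+1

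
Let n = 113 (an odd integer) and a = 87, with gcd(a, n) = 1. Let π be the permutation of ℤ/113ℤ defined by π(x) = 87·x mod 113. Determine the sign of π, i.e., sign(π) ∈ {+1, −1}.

+1

Orbit of 63 under x↦87x: [63, 57, 100, 112, 26, 2, 61]… (length divides ord_113(87)).
Decompose π into cycles: lengths [56, 56, 1] (3 cycles, including the fixed point 0).
Σ(ℓ_i−1) = 113−3 = 110; sign = (−1)^110 = +1.
The Jacobi symbol (87|113) = +1 (Zolotarev) agrees.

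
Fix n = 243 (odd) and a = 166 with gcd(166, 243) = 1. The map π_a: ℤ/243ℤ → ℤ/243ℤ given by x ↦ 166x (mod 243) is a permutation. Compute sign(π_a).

Orbit of 100 under x↦166x: [100, 76, 223, 82, 4, 178, 145]… (length divides ord_243(166)).
Decompose π into cycles: lengths [81, 81, 27, 27, 9, 9, 3, 3, 1, 1, 1] (11 cycles, including the fixed point 0).
Σ(ℓ_i−1) = 243−11 = 232; sign = (−1)^232 = +1.

+1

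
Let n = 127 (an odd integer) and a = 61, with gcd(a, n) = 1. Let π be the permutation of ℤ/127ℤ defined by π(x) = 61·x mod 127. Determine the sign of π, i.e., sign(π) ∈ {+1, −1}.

+1

Orbit of 47 under x↦61x: [47, 73, 8, 107, 50, 2, 122]… (length divides ord_127(61)).
Decompose π into cycles: lengths [21, 21, 21, 21, 21, 21, 1] (7 cycles, including the fixed point 0).
n − c = 127 − 7 = 120; sign = (−1)^120 = +1.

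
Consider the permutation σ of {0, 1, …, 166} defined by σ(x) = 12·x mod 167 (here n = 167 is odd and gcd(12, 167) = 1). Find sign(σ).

Trace 154: π^k(154) = [154, 11, 132, 81, 137, 141, 22] for k=0..6.
Cycle type of π: 83×2 + 1; total 3 cycles.
167 − 3 = 164 transpositions; sign(π) = (−1)^164 = +1.
Zolotarev: (12|167) = +1, matching the cycle-count sign.

+1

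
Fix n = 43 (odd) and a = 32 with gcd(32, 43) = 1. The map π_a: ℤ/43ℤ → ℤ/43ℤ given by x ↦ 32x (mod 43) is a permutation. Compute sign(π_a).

-1

Trace 16: π^k(16) = [16, 39, 1, 32, 35, 2, 21] for k=0..6.
π_32 has 4 disjoint cycles with lengths [14, 14, 14, 1] on {0,…,42}.
4 cycles on 43: each ℓ→(−1)^(ℓ−1), product (−1)^39 = -1.
Zolotarev: (32|43) = -1, matching the cycle-count sign.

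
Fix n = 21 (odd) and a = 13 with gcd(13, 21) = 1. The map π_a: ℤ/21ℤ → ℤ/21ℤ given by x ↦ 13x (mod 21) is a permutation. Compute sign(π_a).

Start at x=13: 13 → 1 → 13 (one orbit).
Decompose π into cycles: lengths [2, 2, 2, 2, 2, 2, 2, 2, 2, 1, 1, 1] (12 cycles, including the fixed point 0).
sign(π) = (−1)^{n − #cycles} = (−1)^{21−12} = (−1)^9 = -1.
(13|21)_J = -1 (Zolotarev's lemma cross-check).

-1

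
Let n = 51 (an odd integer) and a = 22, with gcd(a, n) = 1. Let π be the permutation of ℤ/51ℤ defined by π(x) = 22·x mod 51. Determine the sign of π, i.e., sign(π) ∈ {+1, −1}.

-1

Trace 37: π^k(37) = [37, 49, 7, 1, 22, 25, 40] for k=0..6.
Cycle type of π: 16×3 + 1×3; total 6 cycles.
51 − 6 = 45 transpositions; sign(π) = (−1)^45 = -1.
Zolotarev: (22|51) = -1, matching the cycle-count sign.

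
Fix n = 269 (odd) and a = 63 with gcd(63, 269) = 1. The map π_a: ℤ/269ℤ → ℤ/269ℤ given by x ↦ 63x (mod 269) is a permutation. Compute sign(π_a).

-1

Start at x=197: 197 → 37 → 179 → 248 → 22 → 41 → 162 → … (one orbit).
π_63 has 2 disjoint cycles with lengths [268, 1] on {0,…,268}.
2 cycles on 269: each ℓ→(−1)^(ℓ−1), product (−1)^267 = -1.
Zolotarev: (63|269) = -1, matching the cycle-count sign.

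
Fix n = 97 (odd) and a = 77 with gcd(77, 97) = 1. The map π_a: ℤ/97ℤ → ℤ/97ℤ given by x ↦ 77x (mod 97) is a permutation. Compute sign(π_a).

-1

Start at x=20: 20 → 85 → 46 → 50 → 67 → 18 → 28 → … (one orbit).
The orbit structure of x ↦ 77x mod 97: 4 orbits of sizes [32, 32, 32, 1].
4 cycles on 97: each ℓ→(−1)^(ℓ−1), product (−1)^93 = -1.
Check: (77/97) = -1 by Zolotarev.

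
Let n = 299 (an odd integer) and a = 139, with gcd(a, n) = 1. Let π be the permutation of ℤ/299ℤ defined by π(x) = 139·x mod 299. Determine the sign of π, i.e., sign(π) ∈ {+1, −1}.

+1

Start at x=1: 1 → 139 → 185 → 1 (one orbit).
π_139 has 115 disjoint cycles with lengths [3, 3, 3, 3, 3, 3, 3, 3, 3, 3, 3, 3, 3, 3, 3, 3, 3, 3, 3, 3, 3, 3, 3, 3, 3, 3, 3, 3, 3, 3, 3, 3, 3, 3, 3, 3, 3, 3, 3, 3, 3, 3, 3, 3, 3, 3, 3, 3, 3, 3, 3, 3, 3, 3, 3, 3, 3, 3, 3, 3, 3, 3, 3, 3, 3, 3, 3, 3, 3, 3, 3, 3, 3, 3, 3, 3, 3, 3, 3, 3, 3, 3, 3, 3, 3, 3, 3, 3, 3, 3, 3, 3, 1, 1, 1, 1, 1, 1, 1, 1, 1, 1, 1, 1, 1, 1, 1, 1, 1, 1, 1, 1, 1, 1, 1] on {0,…,298}.
With 115 cycles on 299 points, sign = (−1)^{299−115} = +1.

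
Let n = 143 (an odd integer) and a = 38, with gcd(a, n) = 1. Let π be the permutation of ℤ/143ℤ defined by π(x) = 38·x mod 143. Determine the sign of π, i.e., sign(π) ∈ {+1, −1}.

Orbit of 1 under x↦38x: [1, 38, 14, 103, 53, 12, 27]… (length divides ord_143(38)).
π_38 has 21 disjoint cycles with lengths [10, 10, 10, 10, 10, 10, 10, 10, 10, 10, 10, 10, 5, 5, 2, 2, 2, 2, 2, 2, 1] on {0,…,142}.
21 cycles on 143: each ℓ→(−1)^(ℓ−1), product (−1)^122 = +1.

+1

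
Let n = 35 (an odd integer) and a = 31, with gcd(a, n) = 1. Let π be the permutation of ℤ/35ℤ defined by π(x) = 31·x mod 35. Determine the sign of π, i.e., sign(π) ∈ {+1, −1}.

-1

Orbit of 31 under x↦31x: [31, 16, 6, 11, 26, 1]… (length divides ord_35(31)).
Cycle type of π: 6×5 + 1×5; total 10 cycles.
With 10 cycles on 35 points, sign = (−1)^{35−10} = -1.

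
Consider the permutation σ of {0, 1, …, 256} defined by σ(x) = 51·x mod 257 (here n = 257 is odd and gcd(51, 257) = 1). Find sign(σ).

Orbit of 171 under x↦51x: [171, 240, 161, 244, 108, 111, 7]… (length divides ord_257(51)).
Cycle lengths of π_51 on ℤ/257ℤ: [256, 1]; 2 cycles in total.
2 cycles on 257: each ℓ→(−1)^(ℓ−1), product (−1)^255 = -1.
The Jacobi symbol (51|257) = -1 (Zolotarev) agrees.

-1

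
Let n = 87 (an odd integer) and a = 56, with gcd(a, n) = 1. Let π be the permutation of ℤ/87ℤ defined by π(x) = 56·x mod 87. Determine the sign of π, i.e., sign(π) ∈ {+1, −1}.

Trace 64: π^k(64) = [64, 17, 82, 68, 67, 11, 7] for k=0..6.
The orbit structure of x ↦ 56x mod 87: 5 orbits of sizes [28, 28, 28, 2, 1].
87 − 5 = 82 transpositions; sign(π) = (−1)^82 = +1.
Check: (56/87) = +1 by Zolotarev.

+1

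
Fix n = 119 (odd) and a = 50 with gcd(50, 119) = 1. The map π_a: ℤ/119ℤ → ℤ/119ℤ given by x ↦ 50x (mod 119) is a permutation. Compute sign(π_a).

Trace 50: π^k(50) = [50, 1] for k=0..1.
63 cycles of lengths [2, 2, 2, 2, 2, 2, 2, 2, 2, 2, 2, 2, 2, 2, 2, 2, 2, 2, 2, 2, 2, 2, 2, 2, 2, 2, 2, 2, 2, 2, 2, 2, 2, 2, 2, 2, 2, 2, 2, 2, 2, 2, 2, 2, 2, 2, 2, 2, 2, 2, 2, 2, 2, 2, 2, 2, 1, 1, 1, 1, 1, 1, 1].
n − c = 119 − 63 = 56; sign = (−1)^56 = +1.
Zolotarev: (50|119) = +1, matching the cycle-count sign.

+1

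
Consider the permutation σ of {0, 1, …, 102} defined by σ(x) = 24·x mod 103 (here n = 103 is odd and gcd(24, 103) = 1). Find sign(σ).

-1

Start at x=24: 24 → 61 → 22 → 13 → 3 → 72 → 80 → … (one orbit).
π_24 has 4 disjoint cycles with lengths [34, 34, 34, 1] on {0,…,102}.
4 cycles on 103: each ℓ→(−1)^(ℓ−1), product (−1)^99 = -1.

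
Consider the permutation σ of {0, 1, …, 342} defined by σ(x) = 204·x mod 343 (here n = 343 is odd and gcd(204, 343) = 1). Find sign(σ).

+1

Trace 225: π^k(225) = [225, 281, 43, 197, 57, 309, 267] for k=0..6.
The orbit structure of x ↦ 204x mod 343: 19 orbits of sizes [49, 49, 49, 49, 49, 49, 7, 7, 7, 7, 7, 7, 1, 1, 1, 1, 1, 1, 1].
343 − 19 = 324 transpositions; sign(π) = (−1)^324 = +1.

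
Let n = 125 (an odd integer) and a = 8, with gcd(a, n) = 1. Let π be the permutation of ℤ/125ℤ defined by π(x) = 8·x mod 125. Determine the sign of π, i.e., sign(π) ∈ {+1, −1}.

-1

Orbit of 83 under x↦8x: [83, 39, 62, 121, 93, 119, 77]… (length divides ord_125(8)).
4 cycles of lengths [100, 20, 4, 1].
125 − 4 = 121 transpositions; sign(π) = (−1)^121 = -1.
(8|125)_J = -1 (Zolotarev's lemma cross-check).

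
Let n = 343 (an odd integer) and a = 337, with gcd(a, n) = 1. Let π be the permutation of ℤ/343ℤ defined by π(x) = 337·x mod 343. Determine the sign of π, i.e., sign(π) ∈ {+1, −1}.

+1

Start at x=302: 302 → 246 → 239 → 281 → 29 → 169 → 15 → … (one orbit).
19 cycles of lengths [49, 49, 49, 49, 49, 49, 7, 7, 7, 7, 7, 7, 1, 1, 1, 1, 1, 1, 1].
sign(π) = (−1)^{n − #cycles} = (−1)^{343−19} = (−1)^324 = +1.
The Jacobi symbol (337|343) = +1 (Zolotarev) agrees.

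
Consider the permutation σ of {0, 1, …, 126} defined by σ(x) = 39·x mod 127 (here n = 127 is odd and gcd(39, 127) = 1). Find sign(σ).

-1

Start at x=120: 120 → 108 → 21 → 57 → 64 → 83 → 62 → … (one orbit).
Cycle type of π: 126 + 1; total 2 cycles.
sign(π) = (−1)^{n − #cycles} = (−1)^{127−2} = (−1)^125 = -1.
The Jacobi symbol (39|127) = -1 (Zolotarev) agrees.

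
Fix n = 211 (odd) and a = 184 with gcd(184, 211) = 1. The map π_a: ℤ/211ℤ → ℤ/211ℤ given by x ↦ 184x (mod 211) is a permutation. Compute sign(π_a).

Start at x=125: 125 → 1 → 184 → 96 → 151 → 143 → 148 → … (one orbit).
7 cycles of lengths [35, 35, 35, 35, 35, 35, 1].
7 cycles on 211: each ℓ→(−1)^(ℓ−1), product (−1)^204 = +1.

+1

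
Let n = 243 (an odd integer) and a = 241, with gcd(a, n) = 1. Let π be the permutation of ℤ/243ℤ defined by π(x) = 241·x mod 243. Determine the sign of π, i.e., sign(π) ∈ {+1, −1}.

Start at x=64: 64 → 115 → 13 → 217 → 52 → 139 → 208 → … (one orbit).
Cycle type of π: 81×2 + 27×2 + 9×2 + 3×2 + 1×3; total 11 cycles.
sign(π) = (−1)^{n − #cycles} = (−1)^{243−11} = (−1)^232 = +1.
The Jacobi symbol (241|243) = +1 (Zolotarev) agrees.

+1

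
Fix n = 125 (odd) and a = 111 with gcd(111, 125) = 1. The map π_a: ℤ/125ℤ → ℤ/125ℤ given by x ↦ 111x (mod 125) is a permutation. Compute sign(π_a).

+1

Trace 91: π^k(91) = [91, 101, 86, 46, 106, 16, 26] for k=0..6.
The orbit structure of x ↦ 111x mod 125: 13 orbits of sizes [25, 25, 25, 25, 5, 5, 5, 5, 1, 1, 1, 1, 1].
sign(π) = (−1)^{n − #cycles} = (−1)^{125−13} = (−1)^112 = +1.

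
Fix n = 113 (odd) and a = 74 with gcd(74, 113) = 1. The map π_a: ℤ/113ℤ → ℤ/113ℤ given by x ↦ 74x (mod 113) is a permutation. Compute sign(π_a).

Start at x=71: 71 → 56 → 76 → 87 → 110 → 4 → 70 → … (one orbit).
π_74 has 2 disjoint cycles with lengths [112, 1] on {0,…,112}.
2 cycles on 113: each ℓ→(−1)^(ℓ−1), product (−1)^111 = -1.

-1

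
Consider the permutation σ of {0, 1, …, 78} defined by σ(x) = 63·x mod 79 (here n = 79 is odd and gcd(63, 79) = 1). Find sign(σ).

Orbit of 37 under x↦63x: [37, 40, 71, 49, 6, 62, 35]… (length divides ord_79(63)).
Decompose π into cycles: lengths [78, 1] (2 cycles, including the fixed point 0).
n − c = 79 − 2 = 77; sign = (−1)^77 = -1.

-1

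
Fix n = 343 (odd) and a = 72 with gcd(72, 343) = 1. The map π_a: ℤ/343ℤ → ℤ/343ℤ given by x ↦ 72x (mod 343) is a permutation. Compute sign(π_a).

+1

Start at x=211: 211 → 100 → 340 → 127 → 226 → 151 → 239 → … (one orbit).
Decompose π into cycles: lengths [147, 147, 21, 21, 3, 3, 1] (7 cycles, including the fixed point 0).
sign(π) = (−1)^{n − #cycles} = (−1)^{343−7} = (−1)^336 = +1.
The Jacobi symbol (72|343) = +1 (Zolotarev) agrees.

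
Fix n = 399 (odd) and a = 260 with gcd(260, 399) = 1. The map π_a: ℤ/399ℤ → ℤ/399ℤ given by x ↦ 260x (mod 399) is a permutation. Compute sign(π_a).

Orbit of 106 under x↦260x: [106, 29, 358, 113, 253, 344, 64]… (length divides ord_399(260)).
Cycle lengths of π_260 on ℤ/399ℤ: [18, 18, 18, 18, 18, 18, 18, 18, 18, 18, 18, 18, 18, 18, 18, 18, 18, 18, 18, 18, 18, 2, 2, 2, 2, 2, 2, 2, 1, 1, 1, 1, 1, 1, 1]; 35 cycles in total.
With 35 cycles on 399 points, sign = (−1)^{399−35} = +1.
The Jacobi symbol (260|399) = +1 (Zolotarev) agrees.

+1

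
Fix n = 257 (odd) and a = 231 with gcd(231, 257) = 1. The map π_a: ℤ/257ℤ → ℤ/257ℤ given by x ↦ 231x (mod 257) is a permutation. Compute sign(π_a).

+1

Orbit of 215 under x↦231x: [215, 64, 135, 88, 25, 121, 195]… (length divides ord_257(231)).
π_231 has 3 disjoint cycles with lengths [128, 128, 1] on {0,…,256}.
n − c = 257 − 3 = 254; sign = (−1)^254 = +1.
(231|257)_J = +1 (Zolotarev's lemma cross-check).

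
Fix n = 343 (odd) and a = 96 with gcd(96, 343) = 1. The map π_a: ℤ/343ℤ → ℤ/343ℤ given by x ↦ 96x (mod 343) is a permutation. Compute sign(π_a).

-1

Trace 230: π^k(230) = [230, 128, 283, 71, 299, 235, 265] for k=0..6.
The orbit structure of x ↦ 96x mod 343: 4 orbits of sizes [294, 42, 6, 1].
Σ(ℓ_i−1) = 343−4 = 339; sign = (−1)^339 = -1.
Via Zolotarev, sign(π_{96}) = (96|343) = -1.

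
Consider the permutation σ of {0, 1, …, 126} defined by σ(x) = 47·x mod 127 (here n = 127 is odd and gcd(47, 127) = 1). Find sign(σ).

+1

Orbit of 100 under x↦47x: [100, 1, 47, 50, 64, 87, 25]… (length divides ord_127(47)).
The orbit structure of x ↦ 47x mod 127: 7 orbits of sizes [21, 21, 21, 21, 21, 21, 1].
sign(π) = (−1)^{n − #cycles} = (−1)^{127−7} = (−1)^120 = +1.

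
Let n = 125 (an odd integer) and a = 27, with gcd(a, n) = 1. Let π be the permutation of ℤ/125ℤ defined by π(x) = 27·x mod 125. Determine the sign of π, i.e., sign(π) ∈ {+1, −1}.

-1

Orbit of 72 under x↦27x: [72, 69, 113, 51, 2, 54, 83]… (length divides ord_125(27)).
π_27 has 4 disjoint cycles with lengths [100, 20, 4, 1] on {0,…,124}.
With 4 cycles on 125 points, sign = (−1)^{125−4} = -1.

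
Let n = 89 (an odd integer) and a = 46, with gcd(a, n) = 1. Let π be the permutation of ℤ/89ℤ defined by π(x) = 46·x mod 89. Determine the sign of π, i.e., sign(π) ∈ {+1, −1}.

Start at x=44: 44 → 66 → 10 → 15 → 67 → 56 → 84 → … (one orbit).
2 cycles of lengths [88, 1].
Σ(ℓ_i−1) = 89−2 = 87; sign = (−1)^87 = -1.
Zolotarev: (46|89) = -1, matching the cycle-count sign.

-1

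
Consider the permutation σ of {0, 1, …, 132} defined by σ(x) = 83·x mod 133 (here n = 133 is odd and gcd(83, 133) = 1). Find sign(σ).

Orbit of 1 under x↦83x: [1, 83, 106, 20, 64, 125]… (length divides ord_133(83)).
Cycle lengths of π_83 on ℤ/133ℤ: [6, 6, 6, 6, 6, 6, 6, 6, 6, 6, 6, 6, 6, 6, 6, 6, 6, 6, 3, 3, 3, 3, 3, 3, 2, 2, 2, 1]; 28 cycles in total.
133 − 28 = 105 transpositions; sign(π) = (−1)^105 = -1.

-1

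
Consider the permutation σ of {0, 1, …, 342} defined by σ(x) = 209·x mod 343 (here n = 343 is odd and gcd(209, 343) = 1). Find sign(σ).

Trace 62: π^k(62) = [62, 267, 237, 141, 314, 113, 293] for k=0..6.
10 cycles of lengths [98, 98, 98, 14, 14, 14, 2, 2, 2, 1].
n − c = 343 − 10 = 333; sign = (−1)^333 = -1.
The Jacobi symbol (209|343) = -1 (Zolotarev) agrees.

-1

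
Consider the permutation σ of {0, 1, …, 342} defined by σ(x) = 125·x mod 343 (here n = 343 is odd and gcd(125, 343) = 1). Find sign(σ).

-1

Trace 43: π^k(43) = [43, 230, 281, 139, 225, 342, 218] for k=0..6.
π_125 has 10 disjoint cycles with lengths [98, 98, 98, 14, 14, 14, 2, 2, 2, 1] on {0,…,342}.
343 − 10 = 333 transpositions; sign(π) = (−1)^333 = -1.
The Jacobi symbol (125|343) = -1 (Zolotarev) agrees.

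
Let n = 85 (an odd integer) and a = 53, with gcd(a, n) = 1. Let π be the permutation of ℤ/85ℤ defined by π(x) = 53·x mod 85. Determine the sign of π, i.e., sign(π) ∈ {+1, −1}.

Start at x=53: 53 → 4 → 42 → 16 → 83 → 64 → 77 → … (one orbit).
π_53 has 12 disjoint cycles with lengths [8, 8, 8, 8, 8, 8, 8, 8, 8, 8, 4, 1] on {0,…,84}.
With 12 cycles on 85 points, sign = (−1)^{85−12} = -1.
Via Zolotarev, sign(π_{53}) = (53|85) = -1.

-1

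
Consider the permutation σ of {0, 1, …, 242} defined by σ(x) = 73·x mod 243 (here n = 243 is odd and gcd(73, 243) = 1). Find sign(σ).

+1

Trace 181: π^k(181) = [181, 91, 82, 154, 64, 55, 127] for k=0..6.
The orbit structure of x ↦ 73x mod 243: 27 orbits of sizes [27, 27, 27, 27, 27, 27, 9, 9, 9, 9, 9, 9, 3, 3, 3, 3, 3, 3, 1, 1, 1, 1, 1, 1, 1, 1, 1].
sign(π) = (−1)^{n − #cycles} = (−1)^{243−27} = (−1)^216 = +1.
Via Zolotarev, sign(π_{73}) = (73|243) = +1.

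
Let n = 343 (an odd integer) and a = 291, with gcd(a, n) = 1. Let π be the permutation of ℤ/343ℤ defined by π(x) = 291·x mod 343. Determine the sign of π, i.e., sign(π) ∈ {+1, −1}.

Orbit of 253 under x↦291x: [253, 221, 170, 78, 60, 310, 1]… (length divides ord_343(291)).
π_291 has 7 disjoint cycles with lengths [147, 147, 21, 21, 3, 3, 1] on {0,…,342}.
Σ(ℓ_i−1) = 343−7 = 336; sign = (−1)^336 = +1.
Zolotarev: (291|343) = +1, matching the cycle-count sign.

+1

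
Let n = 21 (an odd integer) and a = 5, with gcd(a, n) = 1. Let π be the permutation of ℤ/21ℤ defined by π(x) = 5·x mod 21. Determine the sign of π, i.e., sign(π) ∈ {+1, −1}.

+1

Trace 1: π^k(1) = [1, 5, 4, 20, 16, 17] for k=0..5.
π_5 has 5 disjoint cycles with lengths [6, 6, 6, 2, 1] on {0,…,20}.
Σ(ℓ_i−1) = 21−5 = 16; sign = (−1)^16 = +1.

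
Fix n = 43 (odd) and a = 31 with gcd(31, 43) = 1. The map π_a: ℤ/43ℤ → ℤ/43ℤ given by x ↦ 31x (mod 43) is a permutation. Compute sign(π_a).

Start at x=10: 10 → 9 → 21 → 6 → 14 → 4 → 38 → … (one orbit).
The orbit structure of x ↦ 31x mod 43: 3 orbits of sizes [21, 21, 1].
sign(π) = (−1)^{n − #cycles} = (−1)^{43−3} = (−1)^40 = +1.

+1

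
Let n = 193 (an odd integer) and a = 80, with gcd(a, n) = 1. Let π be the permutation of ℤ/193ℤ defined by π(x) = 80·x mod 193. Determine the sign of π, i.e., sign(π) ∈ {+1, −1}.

Trace 77: π^k(77) = [77, 177, 71, 83, 78, 64, 102] for k=0..6.
Cycle lengths of π_80 on ℤ/193ℤ: [192, 1]; 2 cycles in total.
2 cycles on 193: each ℓ→(−1)^(ℓ−1), product (−1)^191 = -1.

-1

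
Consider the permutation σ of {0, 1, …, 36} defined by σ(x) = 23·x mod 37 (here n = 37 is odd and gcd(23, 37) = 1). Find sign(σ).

-1

Trace 14: π^k(14) = [14, 26, 6, 27, 29, 1, 23] for k=0..6.
Decompose π into cycles: lengths [12, 12, 12, 1] (4 cycles, including the fixed point 0).
37 − 4 = 33 transpositions; sign(π) = (−1)^33 = -1.
Check: (23/37) = -1 by Zolotarev.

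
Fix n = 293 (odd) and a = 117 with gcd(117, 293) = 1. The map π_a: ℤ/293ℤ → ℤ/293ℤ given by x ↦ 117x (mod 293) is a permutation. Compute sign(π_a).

-1

Start at x=254: 254 → 125 → 268 → 5 → 292 → 176 → 82 → … (one orbit).
2 cycles of lengths [292, 1].
n − c = 293 − 2 = 291; sign = (−1)^291 = -1.
(117|293)_J = -1 (Zolotarev's lemma cross-check).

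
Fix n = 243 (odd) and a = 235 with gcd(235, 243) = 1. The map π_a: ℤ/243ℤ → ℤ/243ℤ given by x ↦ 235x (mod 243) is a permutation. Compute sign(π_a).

+1

Trace 10: π^k(10) = [10, 163, 154, 226, 136, 127, 199] for k=0..6.
Decompose π into cycles: lengths [27, 27, 27, 27, 27, 27, 9, 9, 9, 9, 9, 9, 3, 3, 3, 3, 3, 3, 1, 1, 1, 1, 1, 1, 1, 1, 1] (27 cycles, including the fixed point 0).
With 27 cycles on 243 points, sign = (−1)^{243−27} = +1.
Zolotarev: (235|243) = +1, matching the cycle-count sign.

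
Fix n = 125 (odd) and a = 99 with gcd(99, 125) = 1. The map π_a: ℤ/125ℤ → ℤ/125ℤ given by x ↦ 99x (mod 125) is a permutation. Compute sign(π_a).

Orbit of 101 under x↦99x: [101, 124, 26, 74, 76, 24, 1]… (length divides ord_125(99)).
Cycle type of π: 10×10 + 2×12 + 1; total 23 cycles.
With 23 cycles on 125 points, sign = (−1)^{125−23} = +1.

+1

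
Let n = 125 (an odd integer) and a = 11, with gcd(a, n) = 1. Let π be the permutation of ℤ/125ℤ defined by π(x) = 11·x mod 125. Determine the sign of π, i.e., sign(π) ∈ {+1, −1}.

+1

Orbit of 111 under x↦11x: [111, 96, 56, 116, 26, 36, 21]… (length divides ord_125(11)).
13 cycles of lengths [25, 25, 25, 25, 5, 5, 5, 5, 1, 1, 1, 1, 1].
sign(π) = (−1)^{n − #cycles} = (−1)^{125−13} = (−1)^112 = +1.
(11|125)_J = +1 (Zolotarev's lemma cross-check).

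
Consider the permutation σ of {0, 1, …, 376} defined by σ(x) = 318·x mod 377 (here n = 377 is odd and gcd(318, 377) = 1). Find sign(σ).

Orbit of 146 under x↦318x: [146, 57, 30, 115, 1, 318, 88]… (length divides ord_377(318)).
Cycle type of π: 12×29 + 2×14 + 1; total 44 cycles.
Σ(ℓ_i−1) = 377−44 = 333; sign = (−1)^333 = -1.

-1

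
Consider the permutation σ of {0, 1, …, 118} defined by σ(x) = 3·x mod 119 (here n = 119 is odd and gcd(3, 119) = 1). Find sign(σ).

Trace 25: π^k(25) = [25, 75, 106, 80, 2, 6, 18] for k=0..6.
Decompose π into cycles: lengths [48, 48, 16, 6, 1] (5 cycles, including the fixed point 0).
n − c = 119 − 5 = 114; sign = (−1)^114 = +1.

+1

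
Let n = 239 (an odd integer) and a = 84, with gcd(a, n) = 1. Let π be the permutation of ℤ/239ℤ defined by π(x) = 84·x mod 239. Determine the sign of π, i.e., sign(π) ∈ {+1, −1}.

-1

Start at x=228: 228 → 32 → 59 → 176 → 205 → 12 → 52 → … (one orbit).
Decompose π into cycles: lengths [238, 1] (2 cycles, including the fixed point 0).
Σ(ℓ_i−1) = 239−2 = 237; sign = (−1)^237 = -1.
Check: (84/239) = -1 by Zolotarev.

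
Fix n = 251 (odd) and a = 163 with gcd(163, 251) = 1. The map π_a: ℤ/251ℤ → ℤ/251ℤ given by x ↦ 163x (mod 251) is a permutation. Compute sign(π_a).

-1

Orbit of 210 under x↦163x: [210, 94, 11, 36, 95, 174, 250]… (length divides ord_251(163)).
2 cycles of lengths [250, 1].
2 cycles on 251: each ℓ→(−1)^(ℓ−1), product (−1)^249 = -1.
Zolotarev: (163|251) = -1, matching the cycle-count sign.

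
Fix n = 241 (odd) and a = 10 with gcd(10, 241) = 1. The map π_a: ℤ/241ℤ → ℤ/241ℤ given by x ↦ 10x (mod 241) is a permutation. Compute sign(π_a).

Orbit of 147 under x↦10x: [147, 24, 240, 231, 141, 205, 122]… (length divides ord_241(10)).
Cycle lengths of π_10 on ℤ/241ℤ: [30, 30, 30, 30, 30, 30, 30, 30, 1]; 9 cycles in total.
9 cycles on 241: each ℓ→(−1)^(ℓ−1), product (−1)^232 = +1.

+1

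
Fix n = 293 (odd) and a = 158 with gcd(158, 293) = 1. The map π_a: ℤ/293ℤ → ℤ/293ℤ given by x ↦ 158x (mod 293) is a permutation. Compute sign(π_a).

+1

Start at x=35: 35 → 256 → 14 → 161 → 240 → 123 → 96 → … (one orbit).
The orbit structure of x ↦ 158x mod 293: 3 orbits of sizes [146, 146, 1].
sign(π) = (−1)^{n − #cycles} = (−1)^{293−3} = (−1)^290 = +1.
(158|293)_J = +1 (Zolotarev's lemma cross-check).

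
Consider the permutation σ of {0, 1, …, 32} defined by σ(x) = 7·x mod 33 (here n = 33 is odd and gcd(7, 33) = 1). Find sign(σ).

-1

Trace 28: π^k(28) = [28, 31, 19, 1, 7, 16, 13] for k=0..6.
The orbit structure of x ↦ 7x mod 33: 6 orbits of sizes [10, 10, 10, 1, 1, 1].
6 cycles on 33: each ℓ→(−1)^(ℓ−1), product (−1)^27 = -1.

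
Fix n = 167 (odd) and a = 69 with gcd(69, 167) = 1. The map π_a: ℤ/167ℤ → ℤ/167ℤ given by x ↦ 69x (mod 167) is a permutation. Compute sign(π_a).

Trace 18: π^k(18) = [18, 73, 27, 26, 124, 39, 19] for k=0..6.
Cycle type of π: 166 + 1; total 2 cycles.
167 − 2 = 165 transpositions; sign(π) = (−1)^165 = -1.

-1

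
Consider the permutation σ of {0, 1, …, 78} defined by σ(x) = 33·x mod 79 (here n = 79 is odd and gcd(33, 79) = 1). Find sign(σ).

Trace 38: π^k(38) = [38, 69, 65, 12, 1, 33, 62] for k=0..6.
Cycle type of π: 26×3 + 1; total 4 cycles.
4 cycles on 79: each ℓ→(−1)^(ℓ−1), product (−1)^75 = -1.
Via Zolotarev, sign(π_{33}) = (33|79) = -1.

-1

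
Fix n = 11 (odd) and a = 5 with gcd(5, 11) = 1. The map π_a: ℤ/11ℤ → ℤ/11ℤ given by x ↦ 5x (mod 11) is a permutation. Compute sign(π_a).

Start at x=3: 3 → 4 → 9 → 1 → 5 → 3 (one orbit).
The orbit structure of x ↦ 5x mod 11: 3 orbits of sizes [5, 5, 1].
n − c = 11 − 3 = 8; sign = (−1)^8 = +1.
Zolotarev: (5|11) = +1, matching the cycle-count sign.

+1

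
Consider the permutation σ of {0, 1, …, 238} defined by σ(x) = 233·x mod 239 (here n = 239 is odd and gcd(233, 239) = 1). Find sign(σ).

Orbit of 76 under x↦233x: [76, 22, 107, 75, 28, 71, 52]… (length divides ord_239(233)).
Cycle lengths of π_233 on ℤ/239ℤ: [34, 34, 34, 34, 34, 34, 34, 1]; 8 cycles in total.
8 cycles on 239: each ℓ→(−1)^(ℓ−1), product (−1)^231 = -1.

-1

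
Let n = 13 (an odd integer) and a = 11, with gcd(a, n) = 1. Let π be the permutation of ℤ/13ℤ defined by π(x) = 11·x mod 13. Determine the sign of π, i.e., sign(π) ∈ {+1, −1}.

Start at x=4: 4 → 5 → 3 → 7 → 12 → 2 → 9 → … (one orbit).
π_11 has 2 disjoint cycles with lengths [12, 1] on {0,…,12}.
n − c = 13 − 2 = 11; sign = (−1)^11 = -1.
Zolotarev: (11|13) = -1, matching the cycle-count sign.

-1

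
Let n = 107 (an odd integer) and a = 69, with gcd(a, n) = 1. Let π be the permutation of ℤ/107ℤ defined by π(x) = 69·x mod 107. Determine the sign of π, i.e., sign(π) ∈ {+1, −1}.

+1

Start at x=9: 9 → 86 → 49 → 64 → 29 → 75 → 39 → … (one orbit).
Cycle lengths of π_69 on ℤ/107ℤ: [53, 53, 1]; 3 cycles in total.
3 cycles on 107: each ℓ→(−1)^(ℓ−1), product (−1)^104 = +1.
(69|107)_J = +1 (Zolotarev's lemma cross-check).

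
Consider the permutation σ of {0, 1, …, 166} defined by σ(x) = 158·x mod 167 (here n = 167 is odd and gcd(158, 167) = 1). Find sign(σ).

Start at x=57: 57 → 155 → 108 → 30 → 64 → 92 → 7 → … (one orbit).
The orbit structure of x ↦ 158x mod 167: 2 orbits of sizes [166, 1].
With 2 cycles on 167 points, sign = (−1)^{167−2} = -1.
Check: (158/167) = -1 by Zolotarev.

-1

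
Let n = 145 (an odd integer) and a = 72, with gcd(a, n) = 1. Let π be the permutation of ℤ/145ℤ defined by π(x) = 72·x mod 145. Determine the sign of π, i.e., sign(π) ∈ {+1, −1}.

Start at x=128: 128 → 81 → 32 → 129 → 8 → 141 → 2 → … (one orbit).
Decompose π into cycles: lengths [28, 28, 28, 28, 28, 4, 1] (7 cycles, including the fixed point 0).
7 cycles on 145: each ℓ→(−1)^(ℓ−1), product (−1)^138 = +1.
(72|145)_J = +1 (Zolotarev's lemma cross-check).

+1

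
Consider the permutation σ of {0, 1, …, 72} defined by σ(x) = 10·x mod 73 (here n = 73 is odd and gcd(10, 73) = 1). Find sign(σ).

-1

Orbit of 63 under x↦10x: [63, 46, 22, 1, 10, 27, 51]… (length divides ord_73(10)).
Cycle lengths of π_10 on ℤ/73ℤ: [8, 8, 8, 8, 8, 8, 8, 8, 8, 1]; 10 cycles in total.
10 cycles on 73: each ℓ→(−1)^(ℓ−1), product (−1)^63 = -1.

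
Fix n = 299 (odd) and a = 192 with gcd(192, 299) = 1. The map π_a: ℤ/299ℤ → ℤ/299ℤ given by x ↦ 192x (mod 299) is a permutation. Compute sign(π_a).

+1

Trace 285: π^k(285) = [285, 3, 277, 261, 179, 282, 25] for k=0..6.
Decompose π into cycles: lengths [66, 66, 66, 66, 11, 11, 6, 6, 1] (9 cycles, including the fixed point 0).
With 9 cycles on 299 points, sign = (−1)^{299−9} = +1.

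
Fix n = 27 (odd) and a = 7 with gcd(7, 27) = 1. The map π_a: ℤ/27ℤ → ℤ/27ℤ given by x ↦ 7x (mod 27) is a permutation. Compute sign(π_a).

+1

Start at x=4: 4 → 1 → 7 → 22 → 19 → 25 → 13 → … (one orbit).
The orbit structure of x ↦ 7x mod 27: 7 orbits of sizes [9, 9, 3, 3, 1, 1, 1].
Σ(ℓ_i−1) = 27−7 = 20; sign = (−1)^20 = +1.
(7|27)_J = +1 (Zolotarev's lemma cross-check).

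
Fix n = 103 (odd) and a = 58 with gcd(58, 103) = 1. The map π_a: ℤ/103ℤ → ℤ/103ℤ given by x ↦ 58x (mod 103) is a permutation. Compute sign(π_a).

Start at x=68: 68 → 30 → 92 → 83 → 76 → 82 → 18 → … (one orbit).
3 cycles of lengths [51, 51, 1].
sign(π) = (−1)^{n − #cycles} = (−1)^{103−3} = (−1)^100 = +1.
Check: (58/103) = +1 by Zolotarev.

+1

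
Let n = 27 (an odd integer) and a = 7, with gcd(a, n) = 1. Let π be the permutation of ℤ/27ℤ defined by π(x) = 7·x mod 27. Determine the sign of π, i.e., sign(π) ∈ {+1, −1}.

Orbit of 4 under x↦7x: [4, 1, 7, 22, 19, 25, 13]… (length divides ord_27(7)).
The orbit structure of x ↦ 7x mod 27: 7 orbits of sizes [9, 9, 3, 3, 1, 1, 1].
7 cycles on 27: each ℓ→(−1)^(ℓ−1), product (−1)^20 = +1.

+1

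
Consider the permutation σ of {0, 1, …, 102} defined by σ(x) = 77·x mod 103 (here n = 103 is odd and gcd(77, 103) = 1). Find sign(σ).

-1

Orbit of 37 under x↦77x: [37, 68, 86, 30, 44, 92, 80]… (length divides ord_103(77)).
The orbit structure of x ↦ 77x mod 103: 2 orbits of sizes [102, 1].
sign(π) = (−1)^{n − #cycles} = (−1)^{103−2} = (−1)^101 = -1.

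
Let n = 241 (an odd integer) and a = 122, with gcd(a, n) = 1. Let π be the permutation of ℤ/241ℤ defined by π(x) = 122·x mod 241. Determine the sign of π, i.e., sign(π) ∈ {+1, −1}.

+1

Orbit of 217 under x↦122x: [217, 205, 187, 160, 240, 119, 58]… (length divides ord_241(122)).
Cycle type of π: 30×8 + 1; total 9 cycles.
sign(π) = (−1)^{n − #cycles} = (−1)^{241−9} = (−1)^232 = +1.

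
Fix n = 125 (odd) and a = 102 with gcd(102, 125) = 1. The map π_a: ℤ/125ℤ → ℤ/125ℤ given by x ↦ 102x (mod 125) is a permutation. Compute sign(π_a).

Trace 43: π^k(43) = [43, 11, 122, 69, 38, 1, 102] for k=0..6.
π_102 has 4 disjoint cycles with lengths [100, 20, 4, 1] on {0,…,124}.
sign(π) = (−1)^{n − #cycles} = (−1)^{125−4} = (−1)^121 = -1.

-1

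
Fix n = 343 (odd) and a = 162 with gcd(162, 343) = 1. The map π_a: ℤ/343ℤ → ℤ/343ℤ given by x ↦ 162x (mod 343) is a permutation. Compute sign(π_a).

+1

Trace 225: π^k(225) = [225, 92, 155, 71, 183, 148, 309] for k=0..6.
Decompose π into cycles: lengths [49, 49, 49, 49, 49, 49, 7, 7, 7, 7, 7, 7, 1, 1, 1, 1, 1, 1, 1] (19 cycles, including the fixed point 0).
343 − 19 = 324 transpositions; sign(π) = (−1)^324 = +1.
(162|343)_J = +1 (Zolotarev's lemma cross-check).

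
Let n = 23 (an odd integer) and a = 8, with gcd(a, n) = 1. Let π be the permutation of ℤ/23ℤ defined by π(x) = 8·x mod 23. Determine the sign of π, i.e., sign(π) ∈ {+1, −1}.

+1

Orbit of 4 under x↦8x: [4, 9, 3, 1, 8, 18, 6]… (length divides ord_23(8)).
Cycle type of π: 11×2 + 1; total 3 cycles.
n − c = 23 − 3 = 20; sign = (−1)^20 = +1.
Zolotarev: (8|23) = +1, matching the cycle-count sign.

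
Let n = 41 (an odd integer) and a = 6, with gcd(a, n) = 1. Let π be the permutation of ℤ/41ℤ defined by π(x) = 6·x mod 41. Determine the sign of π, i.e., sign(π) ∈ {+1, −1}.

-1

Start at x=10: 10 → 19 → 32 → 28 → 4 → 24 → 21 → … (one orbit).
2 cycles of lengths [40, 1].
With 2 cycles on 41 points, sign = (−1)^{41−2} = -1.
Via Zolotarev, sign(π_{6}) = (6|41) = -1.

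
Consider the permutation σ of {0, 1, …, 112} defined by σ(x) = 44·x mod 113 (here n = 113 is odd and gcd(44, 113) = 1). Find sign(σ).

+1

Start at x=15: 15 → 95 → 112 → 69 → 98 → 18 → 1 → … (one orbit).
Cycle lengths of π_44 on ℤ/113ℤ: [8, 8, 8, 8, 8, 8, 8, 8, 8, 8, 8, 8, 8, 8, 1]; 15 cycles in total.
Σ(ℓ_i−1) = 113−15 = 98; sign = (−1)^98 = +1.
(44|113)_J = +1 (Zolotarev's lemma cross-check).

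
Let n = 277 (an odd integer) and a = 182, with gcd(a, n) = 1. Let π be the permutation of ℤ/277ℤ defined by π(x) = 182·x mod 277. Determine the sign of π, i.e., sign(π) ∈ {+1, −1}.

-1

Trace 242: π^k(242) = [242, 1, 182, 161, 217, 160, 35] for k=0..6.
24 cycles of lengths [12, 12, 12, 12, 12, 12, 12, 12, 12, 12, 12, 12, 12, 12, 12, 12, 12, 12, 12, 12, 12, 12, 12, 1].
24 cycles on 277: each ℓ→(−1)^(ℓ−1), product (−1)^253 = -1.
Check: (182/277) = -1 by Zolotarev.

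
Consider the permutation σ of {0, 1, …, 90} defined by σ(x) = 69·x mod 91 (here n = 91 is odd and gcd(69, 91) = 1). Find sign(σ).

Trace 62: π^k(62) = [62, 1, 69, 29, 90, 22] for k=0..5.
18 cycles of lengths [6, 6, 6, 6, 6, 6, 6, 6, 6, 6, 6, 6, 6, 6, 2, 2, 2, 1].
n − c = 91 − 18 = 73; sign = (−1)^73 = -1.
The Jacobi symbol (69|91) = -1 (Zolotarev) agrees.

-1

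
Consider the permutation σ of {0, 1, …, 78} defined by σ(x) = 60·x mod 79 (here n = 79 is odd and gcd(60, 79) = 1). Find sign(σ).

Start at x=67: 67 → 70 → 13 → 69 → 32 → 24 → 18 → … (one orbit).
π_60 has 2 disjoint cycles with lengths [78, 1] on {0,…,78}.
Σ(ℓ_i−1) = 79−2 = 77; sign = (−1)^77 = -1.
Check: (60/79) = -1 by Zolotarev.

-1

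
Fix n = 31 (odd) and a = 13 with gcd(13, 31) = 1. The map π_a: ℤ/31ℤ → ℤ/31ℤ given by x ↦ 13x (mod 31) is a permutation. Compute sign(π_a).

-1

Start at x=4: 4 → 21 → 25 → 15 → 9 → 24 → 2 → … (one orbit).
Cycle type of π: 30 + 1; total 2 cycles.
With 2 cycles on 31 points, sign = (−1)^{31−2} = -1.
Via Zolotarev, sign(π_{13}) = (13|31) = -1.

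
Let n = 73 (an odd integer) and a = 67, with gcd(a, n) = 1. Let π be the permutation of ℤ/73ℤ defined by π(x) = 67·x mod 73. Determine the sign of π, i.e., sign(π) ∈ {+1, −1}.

Orbit of 41 under x↦67x: [41, 46, 16, 50, 65, 48, 4]… (length divides ord_73(67)).
The orbit structure of x ↦ 67x mod 73: 3 orbits of sizes [36, 36, 1].
With 3 cycles on 73 points, sign = (−1)^{73−3} = +1.

+1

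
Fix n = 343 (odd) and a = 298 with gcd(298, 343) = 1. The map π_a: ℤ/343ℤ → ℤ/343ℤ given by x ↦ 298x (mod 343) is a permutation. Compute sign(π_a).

Orbit of 247 under x↦298x: [247, 204, 81, 128, 71, 235, 58]… (length divides ord_343(298)).
The orbit structure of x ↦ 298x mod 343: 7 orbits of sizes [147, 147, 21, 21, 3, 3, 1].
With 7 cycles on 343 points, sign = (−1)^{343−7} = +1.

+1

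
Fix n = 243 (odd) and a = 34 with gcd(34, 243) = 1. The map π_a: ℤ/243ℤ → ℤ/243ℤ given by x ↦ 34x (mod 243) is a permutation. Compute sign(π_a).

Start at x=43: 43 → 4 → 136 → 7 → 238 → 73 → 52 → … (one orbit).
Decompose π into cycles: lengths [81, 81, 27, 27, 9, 9, 3, 3, 1, 1, 1] (11 cycles, including the fixed point 0).
11 cycles on 243: each ℓ→(−1)^(ℓ−1), product (−1)^232 = +1.

+1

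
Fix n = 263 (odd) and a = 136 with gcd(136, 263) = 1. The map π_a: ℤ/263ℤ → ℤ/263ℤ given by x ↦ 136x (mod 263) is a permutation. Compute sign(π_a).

Start at x=172: 172 → 248 → 64 → 25 → 244 → 46 → 207 → … (one orbit).
π_136 has 3 disjoint cycles with lengths [131, 131, 1] on {0,…,262}.
With 3 cycles on 263 points, sign = (−1)^{263−3} = +1.
(136|263)_J = +1 (Zolotarev's lemma cross-check).

+1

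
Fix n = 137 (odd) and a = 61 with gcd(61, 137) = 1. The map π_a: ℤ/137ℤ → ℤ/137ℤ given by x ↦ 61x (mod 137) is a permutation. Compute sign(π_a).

+1

Orbit of 76 under x↦61x: [76, 115, 28, 64, 68, 38, 126]… (length divides ord_137(61)).
3 cycles of lengths [68, 68, 1].
sign(π) = (−1)^{n − #cycles} = (−1)^{137−3} = (−1)^134 = +1.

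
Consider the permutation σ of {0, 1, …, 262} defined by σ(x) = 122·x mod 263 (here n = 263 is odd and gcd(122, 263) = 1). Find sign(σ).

Trace 132: π^k(132) = [132, 61, 78, 48, 70, 124, 137] for k=0..6.
Cycle lengths of π_122 on ℤ/263ℤ: [131, 131, 1]; 3 cycles in total.
With 3 cycles on 263 points, sign = (−1)^{263−3} = +1.

+1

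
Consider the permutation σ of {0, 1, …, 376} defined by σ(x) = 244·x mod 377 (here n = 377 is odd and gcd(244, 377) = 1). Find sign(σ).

-1

Orbit of 204 under x↦244x: [204, 12, 289, 17, 1, 244, 347]… (length divides ord_377(244)).
Cycle lengths of π_244 on ℤ/377ℤ: [12, 12, 12, 12, 12, 12, 12, 12, 12, 12, 12, 12, 12, 12, 12, 12, 12, 12, 12, 12, 12, 12, 12, 12, 12, 12, 12, 12, 6, 6, 4, 4, 4, 4, 4, 4, 4, 1]; 38 cycles in total.
With 38 cycles on 377 points, sign = (−1)^{377−38} = -1.
Via Zolotarev, sign(π_{244}) = (244|377) = -1.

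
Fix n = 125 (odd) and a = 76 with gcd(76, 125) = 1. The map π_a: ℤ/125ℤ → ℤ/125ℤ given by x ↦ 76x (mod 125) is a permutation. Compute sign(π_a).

+1

Trace 76: π^k(76) = [76, 26, 101, 51, 1] for k=0..4.
The orbit structure of x ↦ 76x mod 125: 45 orbits of sizes [5, 5, 5, 5, 5, 5, 5, 5, 5, 5, 5, 5, 5, 5, 5, 5, 5, 5, 5, 5, 1, 1, 1, 1, 1, 1, 1, 1, 1, 1, 1, 1, 1, 1, 1, 1, 1, 1, 1, 1, 1, 1, 1, 1, 1].
125 − 45 = 80 transpositions; sign(π) = (−1)^80 = +1.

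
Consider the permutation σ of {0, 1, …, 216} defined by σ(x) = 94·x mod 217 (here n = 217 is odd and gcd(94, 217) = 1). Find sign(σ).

-1

Trace 187: π^k(187) = [187, 1, 94, 156, 125, 32] for k=0..5.
π_94 has 62 disjoint cycles with lengths [6, 6, 6, 6, 6, 6, 6, 6, 6, 6, 6, 6, 6, 6, 6, 6, 6, 6, 6, 6, 6, 6, 6, 6, 6, 6, 6, 6, 6, 6, 6, 1, 1, 1, 1, 1, 1, 1, 1, 1, 1, 1, 1, 1, 1, 1, 1, 1, 1, 1, 1, 1, 1, 1, 1, 1, 1, 1, 1, 1, 1, 1] on {0,…,216}.
sign(π) = (−1)^{n − #cycles} = (−1)^{217−62} = (−1)^155 = -1.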